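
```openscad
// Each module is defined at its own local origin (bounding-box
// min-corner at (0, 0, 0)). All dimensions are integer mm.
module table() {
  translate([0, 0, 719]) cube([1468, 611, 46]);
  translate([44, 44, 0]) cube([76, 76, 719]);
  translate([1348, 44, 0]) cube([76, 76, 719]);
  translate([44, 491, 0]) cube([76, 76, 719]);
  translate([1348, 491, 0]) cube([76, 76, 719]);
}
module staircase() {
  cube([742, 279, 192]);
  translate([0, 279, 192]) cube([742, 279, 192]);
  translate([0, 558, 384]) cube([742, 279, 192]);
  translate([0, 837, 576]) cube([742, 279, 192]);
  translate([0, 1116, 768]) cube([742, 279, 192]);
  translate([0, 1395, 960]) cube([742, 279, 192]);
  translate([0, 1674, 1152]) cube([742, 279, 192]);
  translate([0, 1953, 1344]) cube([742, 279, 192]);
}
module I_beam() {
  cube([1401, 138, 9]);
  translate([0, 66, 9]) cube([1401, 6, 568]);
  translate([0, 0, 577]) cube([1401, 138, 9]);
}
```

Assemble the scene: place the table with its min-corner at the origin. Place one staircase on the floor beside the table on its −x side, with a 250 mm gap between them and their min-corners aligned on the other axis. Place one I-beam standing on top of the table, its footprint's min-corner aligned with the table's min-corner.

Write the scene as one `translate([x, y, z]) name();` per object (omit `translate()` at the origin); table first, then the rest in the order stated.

table();
translate([-992, 0, 0]) staircase();
translate([0, 0, 765]) I_beam();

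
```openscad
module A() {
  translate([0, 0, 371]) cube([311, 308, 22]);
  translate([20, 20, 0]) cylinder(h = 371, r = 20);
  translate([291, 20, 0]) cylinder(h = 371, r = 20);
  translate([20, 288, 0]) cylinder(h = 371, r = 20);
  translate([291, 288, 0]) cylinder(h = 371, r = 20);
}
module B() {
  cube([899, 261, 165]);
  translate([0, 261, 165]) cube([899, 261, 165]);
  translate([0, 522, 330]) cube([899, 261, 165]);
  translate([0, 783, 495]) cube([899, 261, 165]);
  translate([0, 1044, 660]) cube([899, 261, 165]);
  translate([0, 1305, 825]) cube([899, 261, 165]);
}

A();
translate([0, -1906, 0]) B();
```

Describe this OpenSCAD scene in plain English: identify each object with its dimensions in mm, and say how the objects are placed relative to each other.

A is a simple wooden stool: a rectangular seat 311 mm (x) by 308 mm (y), 22 mm thick, top face at z = 393 mm, on four round legs, each 40 mm in diameter. The legs rest on z = 0, each leg's axis is inset half a diameter from the nearest pair of seat edges (so the leg's bounding box is flush with the corner).

B is a run of 6 identical solid stair steps. Each tread is 899×261 mm and each step block is 165 mm high. Step 1 rests on the floor; step k is offset from step 1 by (k−1)×261 mm in y and (k−1)×165 mm in z.

The staircase is on the floor beside the stool on its −y side.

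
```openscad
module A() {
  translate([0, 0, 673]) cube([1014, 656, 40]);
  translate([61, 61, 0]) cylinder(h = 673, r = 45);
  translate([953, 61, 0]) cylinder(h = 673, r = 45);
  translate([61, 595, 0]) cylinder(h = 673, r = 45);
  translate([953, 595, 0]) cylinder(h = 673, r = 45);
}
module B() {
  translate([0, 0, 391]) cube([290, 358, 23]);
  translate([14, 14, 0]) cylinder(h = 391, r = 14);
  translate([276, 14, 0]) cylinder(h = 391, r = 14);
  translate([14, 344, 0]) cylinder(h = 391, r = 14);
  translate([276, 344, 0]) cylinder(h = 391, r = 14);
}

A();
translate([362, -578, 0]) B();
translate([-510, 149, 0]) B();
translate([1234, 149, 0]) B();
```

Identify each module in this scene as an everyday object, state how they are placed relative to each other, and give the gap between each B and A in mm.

A is a table. B is a stool. Three stools sit around the table at the −y, −x, +x sides. The gap between each stool and the table is 220 mm.

Each stool's nearest face is 220 mm from the table's bounding box.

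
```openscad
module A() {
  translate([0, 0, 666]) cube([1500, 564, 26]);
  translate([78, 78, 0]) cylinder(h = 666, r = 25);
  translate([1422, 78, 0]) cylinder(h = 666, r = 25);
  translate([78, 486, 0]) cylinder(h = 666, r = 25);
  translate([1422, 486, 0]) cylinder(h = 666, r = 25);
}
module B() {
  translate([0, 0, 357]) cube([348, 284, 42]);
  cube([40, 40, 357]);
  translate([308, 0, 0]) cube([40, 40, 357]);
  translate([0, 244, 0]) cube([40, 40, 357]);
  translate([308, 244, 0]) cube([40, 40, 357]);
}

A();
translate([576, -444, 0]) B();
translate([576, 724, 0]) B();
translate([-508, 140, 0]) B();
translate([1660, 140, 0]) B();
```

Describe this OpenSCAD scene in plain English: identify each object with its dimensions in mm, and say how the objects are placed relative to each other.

A is a table: top 1500 mm (x) × 564 mm (y), 26 mm thick, upper face at z = 692 mm, on four round legs of 50 mm diameter, each leg's bounding box inset 53 mm from the nearest pair of top edges, running from z = 0 to the bottom of the top.

B is a four-legged stool. The seat is a 348×284×42 mm slab whose top surface is at z = 399 mm; four square legs, each 40×40 mm in cross-section, run from the floor (z = 0) to the underside of the seat, each flush with a corner of the seat.

Four stools sit around the table at the −y, +y, −x, +x sides.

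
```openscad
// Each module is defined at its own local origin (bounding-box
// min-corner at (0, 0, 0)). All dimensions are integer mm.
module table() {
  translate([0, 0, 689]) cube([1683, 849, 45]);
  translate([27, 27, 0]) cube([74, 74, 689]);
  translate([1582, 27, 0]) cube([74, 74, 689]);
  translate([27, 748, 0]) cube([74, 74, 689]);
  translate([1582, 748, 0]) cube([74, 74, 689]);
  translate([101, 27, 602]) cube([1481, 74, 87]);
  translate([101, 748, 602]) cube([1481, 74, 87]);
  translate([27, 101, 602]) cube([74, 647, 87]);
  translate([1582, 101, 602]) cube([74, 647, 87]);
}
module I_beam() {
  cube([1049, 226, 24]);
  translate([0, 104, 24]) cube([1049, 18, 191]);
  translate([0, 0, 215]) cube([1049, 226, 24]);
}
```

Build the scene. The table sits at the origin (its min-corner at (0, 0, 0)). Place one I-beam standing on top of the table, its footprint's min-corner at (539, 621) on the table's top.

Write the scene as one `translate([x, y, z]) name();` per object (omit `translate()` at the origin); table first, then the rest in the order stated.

table();
translate([539, 621, 734]) I_beam();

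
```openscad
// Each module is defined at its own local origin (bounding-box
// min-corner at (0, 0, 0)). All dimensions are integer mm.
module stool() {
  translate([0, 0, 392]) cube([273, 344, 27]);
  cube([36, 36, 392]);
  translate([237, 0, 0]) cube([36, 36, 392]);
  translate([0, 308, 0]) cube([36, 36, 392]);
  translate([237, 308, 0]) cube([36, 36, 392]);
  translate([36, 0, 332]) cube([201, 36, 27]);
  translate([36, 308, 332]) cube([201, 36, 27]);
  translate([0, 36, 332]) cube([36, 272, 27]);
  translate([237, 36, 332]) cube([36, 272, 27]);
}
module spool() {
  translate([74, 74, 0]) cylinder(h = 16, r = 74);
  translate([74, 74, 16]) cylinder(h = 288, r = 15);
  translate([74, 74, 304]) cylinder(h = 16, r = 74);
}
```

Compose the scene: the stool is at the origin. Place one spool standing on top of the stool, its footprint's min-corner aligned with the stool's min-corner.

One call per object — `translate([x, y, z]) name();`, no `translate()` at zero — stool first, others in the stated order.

stool();
translate([0, 0, 419]) spool();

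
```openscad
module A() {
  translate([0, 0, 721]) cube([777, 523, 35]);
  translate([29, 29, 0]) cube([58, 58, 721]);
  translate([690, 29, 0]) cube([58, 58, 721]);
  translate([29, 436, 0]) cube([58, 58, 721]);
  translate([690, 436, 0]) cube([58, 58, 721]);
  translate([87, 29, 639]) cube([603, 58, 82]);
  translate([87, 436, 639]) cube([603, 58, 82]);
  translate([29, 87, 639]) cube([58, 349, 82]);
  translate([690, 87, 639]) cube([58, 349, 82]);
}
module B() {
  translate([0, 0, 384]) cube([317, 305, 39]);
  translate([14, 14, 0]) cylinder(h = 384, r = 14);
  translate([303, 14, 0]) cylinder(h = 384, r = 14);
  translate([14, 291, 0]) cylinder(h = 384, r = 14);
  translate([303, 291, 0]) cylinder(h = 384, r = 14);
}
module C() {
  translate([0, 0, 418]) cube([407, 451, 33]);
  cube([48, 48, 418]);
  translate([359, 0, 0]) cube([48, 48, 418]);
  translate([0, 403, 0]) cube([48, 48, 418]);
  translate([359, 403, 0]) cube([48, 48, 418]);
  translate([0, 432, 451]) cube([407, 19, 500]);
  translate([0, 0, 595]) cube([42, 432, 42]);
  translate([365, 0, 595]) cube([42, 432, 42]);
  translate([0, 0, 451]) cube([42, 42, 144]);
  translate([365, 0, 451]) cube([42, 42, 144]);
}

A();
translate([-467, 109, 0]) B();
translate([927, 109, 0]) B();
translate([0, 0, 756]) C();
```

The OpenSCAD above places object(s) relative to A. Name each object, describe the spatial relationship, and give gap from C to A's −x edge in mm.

A is a table. B is a stool. C is a chair. Two stools sit around the table at the −x, +x sides. The chair is on top of the table. The gap from the chair to the table's −x edge is 0 mm.

The chair's min-x is at 0; the table's min-x is 0; gap = 0 mm.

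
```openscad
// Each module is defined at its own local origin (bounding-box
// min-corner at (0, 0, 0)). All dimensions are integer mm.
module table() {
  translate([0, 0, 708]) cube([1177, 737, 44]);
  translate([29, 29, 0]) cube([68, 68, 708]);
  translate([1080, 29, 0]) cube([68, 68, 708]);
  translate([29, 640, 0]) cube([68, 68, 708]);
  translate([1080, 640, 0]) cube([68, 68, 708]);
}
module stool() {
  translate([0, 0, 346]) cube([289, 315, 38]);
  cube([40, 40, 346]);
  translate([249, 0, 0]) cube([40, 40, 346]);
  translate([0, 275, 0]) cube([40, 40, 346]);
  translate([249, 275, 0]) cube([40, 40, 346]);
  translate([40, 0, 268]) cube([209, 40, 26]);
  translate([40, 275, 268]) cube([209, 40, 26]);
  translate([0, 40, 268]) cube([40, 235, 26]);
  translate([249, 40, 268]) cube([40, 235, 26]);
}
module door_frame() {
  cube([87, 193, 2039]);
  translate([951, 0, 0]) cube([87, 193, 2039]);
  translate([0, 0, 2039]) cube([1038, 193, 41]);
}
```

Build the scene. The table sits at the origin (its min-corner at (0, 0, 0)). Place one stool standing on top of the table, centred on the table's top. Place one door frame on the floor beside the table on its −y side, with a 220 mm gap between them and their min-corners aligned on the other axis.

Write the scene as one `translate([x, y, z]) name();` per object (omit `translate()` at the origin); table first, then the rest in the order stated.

table();
translate([444, 211, 752]) stool();
translate([0, -413, 0]) door_frame();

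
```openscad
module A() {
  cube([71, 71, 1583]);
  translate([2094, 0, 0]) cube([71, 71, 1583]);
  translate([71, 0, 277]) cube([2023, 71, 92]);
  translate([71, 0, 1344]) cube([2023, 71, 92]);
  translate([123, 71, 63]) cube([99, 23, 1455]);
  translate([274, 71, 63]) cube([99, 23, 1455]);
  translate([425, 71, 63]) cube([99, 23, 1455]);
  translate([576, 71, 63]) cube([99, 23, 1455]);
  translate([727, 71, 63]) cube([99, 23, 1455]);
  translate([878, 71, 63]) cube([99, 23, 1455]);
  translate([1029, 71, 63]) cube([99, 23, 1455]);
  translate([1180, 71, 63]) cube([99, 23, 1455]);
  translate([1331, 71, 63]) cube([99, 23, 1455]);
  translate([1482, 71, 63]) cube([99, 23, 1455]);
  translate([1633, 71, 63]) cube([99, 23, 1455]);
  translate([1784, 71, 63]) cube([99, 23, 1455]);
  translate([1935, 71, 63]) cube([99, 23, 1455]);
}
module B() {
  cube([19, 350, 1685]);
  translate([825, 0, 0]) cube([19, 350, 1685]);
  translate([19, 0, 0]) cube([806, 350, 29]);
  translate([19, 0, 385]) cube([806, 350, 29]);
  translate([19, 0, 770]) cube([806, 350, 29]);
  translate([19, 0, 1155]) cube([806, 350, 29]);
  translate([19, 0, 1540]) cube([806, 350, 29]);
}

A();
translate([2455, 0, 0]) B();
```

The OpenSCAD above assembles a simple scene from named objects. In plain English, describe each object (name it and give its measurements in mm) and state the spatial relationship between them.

A is a fence section. Two 71×71 mm posts, 1583 mm tall, stand on the floor with a clear span of 2023 mm between their inner faces. Two horizontal rails of 71×92 mm section span the gap between the posts with their undersides at z = 277 mm and z = 1344 mm, flush with the posts' −y face. 13 pickets, each 99 mm wide, 23 mm thick and 1455 mm tall, are fixed to the +y face of the rails with their bottoms at z = 63 mm, evenly spaced across the span with equal gaps (rounded down to the nearest mm) at the −x end and between each pair — any rounding remainder accumulates at the +x end.

B is a bookshelf 844 mm wide overall, 350 mm deep and 1685 mm tall. The two sides are 19 mm thick vertical panels. 5 horizontal shelves of 29 mm thickness span between the inner faces of the sides; the lowest shelf sits on the floor and shelves are stacked with a clear vertical gap of 356 mm between each pair.

The bookshelf is on the floor beside the fence section on its +x side.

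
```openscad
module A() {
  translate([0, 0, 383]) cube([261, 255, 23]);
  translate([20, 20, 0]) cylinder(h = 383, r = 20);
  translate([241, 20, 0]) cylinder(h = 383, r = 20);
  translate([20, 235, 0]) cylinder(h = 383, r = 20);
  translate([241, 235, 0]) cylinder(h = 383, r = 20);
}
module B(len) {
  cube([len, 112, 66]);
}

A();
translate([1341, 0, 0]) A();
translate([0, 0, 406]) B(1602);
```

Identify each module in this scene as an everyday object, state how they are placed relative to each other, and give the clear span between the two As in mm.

A is a stool. B is a beam. A beam spans the tops of two stools. The clear span between the two stools is 1080 mm.

Second stool starts at x = 1341; first ends at x = 261; clear span = 1341 − 261 = 1080 mm.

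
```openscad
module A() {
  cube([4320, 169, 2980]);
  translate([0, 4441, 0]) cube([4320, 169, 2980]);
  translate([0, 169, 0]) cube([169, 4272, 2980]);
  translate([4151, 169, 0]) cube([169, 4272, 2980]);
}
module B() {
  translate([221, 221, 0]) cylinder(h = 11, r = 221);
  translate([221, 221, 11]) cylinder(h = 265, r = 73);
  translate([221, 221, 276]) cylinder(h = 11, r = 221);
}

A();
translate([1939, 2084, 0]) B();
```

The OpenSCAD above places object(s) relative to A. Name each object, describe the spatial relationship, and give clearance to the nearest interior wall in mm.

Clearances: x = 1770, y = 1915; minimum 1770 mm.

A is a house frame. B is a spool. The spool sits inside the house frame, centred. The clearance to the nearest interior wall is 1770 mm.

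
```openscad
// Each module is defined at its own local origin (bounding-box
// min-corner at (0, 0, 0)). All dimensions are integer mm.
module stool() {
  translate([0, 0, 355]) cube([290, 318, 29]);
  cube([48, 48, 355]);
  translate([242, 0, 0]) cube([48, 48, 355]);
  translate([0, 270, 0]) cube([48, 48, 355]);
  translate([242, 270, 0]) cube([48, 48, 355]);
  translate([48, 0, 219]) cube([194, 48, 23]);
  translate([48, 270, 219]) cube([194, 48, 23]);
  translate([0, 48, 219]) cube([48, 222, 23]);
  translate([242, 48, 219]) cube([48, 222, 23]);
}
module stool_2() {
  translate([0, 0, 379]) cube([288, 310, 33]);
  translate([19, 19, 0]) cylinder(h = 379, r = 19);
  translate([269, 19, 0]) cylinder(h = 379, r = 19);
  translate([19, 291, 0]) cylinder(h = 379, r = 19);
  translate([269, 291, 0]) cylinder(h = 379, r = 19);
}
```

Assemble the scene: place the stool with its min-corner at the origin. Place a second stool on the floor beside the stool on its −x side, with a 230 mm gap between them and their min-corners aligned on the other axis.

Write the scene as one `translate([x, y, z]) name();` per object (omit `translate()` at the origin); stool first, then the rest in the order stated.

stool();
translate([-518, 0, 0]) stool_2();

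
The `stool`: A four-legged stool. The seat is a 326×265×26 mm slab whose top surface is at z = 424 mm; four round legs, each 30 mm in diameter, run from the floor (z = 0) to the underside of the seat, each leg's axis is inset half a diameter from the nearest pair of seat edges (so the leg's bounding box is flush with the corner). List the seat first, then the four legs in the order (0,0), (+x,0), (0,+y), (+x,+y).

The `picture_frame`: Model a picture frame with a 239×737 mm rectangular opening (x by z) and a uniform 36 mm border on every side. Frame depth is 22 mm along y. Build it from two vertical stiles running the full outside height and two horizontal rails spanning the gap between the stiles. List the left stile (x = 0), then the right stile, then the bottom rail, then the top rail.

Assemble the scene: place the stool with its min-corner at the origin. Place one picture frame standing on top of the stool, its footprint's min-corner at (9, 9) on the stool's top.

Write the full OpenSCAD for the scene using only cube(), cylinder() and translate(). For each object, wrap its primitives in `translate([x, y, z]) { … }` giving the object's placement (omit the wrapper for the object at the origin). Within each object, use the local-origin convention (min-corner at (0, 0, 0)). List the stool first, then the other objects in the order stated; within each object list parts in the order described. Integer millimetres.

translate([0, 0, 398]) cube([326, 265, 26]);
translate([15, 15, 0]) cylinder(h = 398, r = 15);
translate([311, 15, 0]) cylinder(h = 398, r = 15);
translate([15, 250, 0]) cylinder(h = 398, r = 15);
translate([311, 250, 0]) cylinder(h = 398, r = 15);
translate([9, 9, 424]) {
  cube([36, 22, 809]);
  translate([275, 0, 0]) cube([36, 22, 809]);
  translate([36, 0, 0]) cube([239, 22, 36]);
  translate([36, 0, 773]) cube([239, 22, 36]);
}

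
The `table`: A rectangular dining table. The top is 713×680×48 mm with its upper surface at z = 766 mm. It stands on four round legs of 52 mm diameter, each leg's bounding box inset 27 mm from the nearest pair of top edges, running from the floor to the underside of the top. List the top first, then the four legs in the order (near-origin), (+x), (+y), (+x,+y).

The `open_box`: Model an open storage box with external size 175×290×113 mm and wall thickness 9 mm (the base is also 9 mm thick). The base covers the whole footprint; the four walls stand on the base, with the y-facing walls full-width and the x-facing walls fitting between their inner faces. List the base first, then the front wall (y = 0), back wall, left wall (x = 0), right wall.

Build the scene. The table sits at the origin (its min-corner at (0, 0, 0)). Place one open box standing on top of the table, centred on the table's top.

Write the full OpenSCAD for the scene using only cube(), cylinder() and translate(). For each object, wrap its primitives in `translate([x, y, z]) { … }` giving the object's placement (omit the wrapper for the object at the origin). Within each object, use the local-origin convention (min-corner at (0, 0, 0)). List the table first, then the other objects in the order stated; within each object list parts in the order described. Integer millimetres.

translate([0, 0, 718]) cube([713, 680, 48]);
translate([53, 53, 0]) cylinder(h = 718, r = 26);
translate([660, 53, 0]) cylinder(h = 718, r = 26);
translate([53, 627, 0]) cylinder(h = 718, r = 26);
translate([660, 627, 0]) cylinder(h = 718, r = 26);
translate([269, 195, 766]) {
  cube([175, 290, 9]);
  translate([0, 0, 9]) cube([175, 9, 104]);
  translate([0, 281, 9]) cube([175, 9, 104]);
  translate([0, 9, 9]) cube([9, 272, 104]);
  translate([166, 9, 9]) cube([9, 272, 104]);
}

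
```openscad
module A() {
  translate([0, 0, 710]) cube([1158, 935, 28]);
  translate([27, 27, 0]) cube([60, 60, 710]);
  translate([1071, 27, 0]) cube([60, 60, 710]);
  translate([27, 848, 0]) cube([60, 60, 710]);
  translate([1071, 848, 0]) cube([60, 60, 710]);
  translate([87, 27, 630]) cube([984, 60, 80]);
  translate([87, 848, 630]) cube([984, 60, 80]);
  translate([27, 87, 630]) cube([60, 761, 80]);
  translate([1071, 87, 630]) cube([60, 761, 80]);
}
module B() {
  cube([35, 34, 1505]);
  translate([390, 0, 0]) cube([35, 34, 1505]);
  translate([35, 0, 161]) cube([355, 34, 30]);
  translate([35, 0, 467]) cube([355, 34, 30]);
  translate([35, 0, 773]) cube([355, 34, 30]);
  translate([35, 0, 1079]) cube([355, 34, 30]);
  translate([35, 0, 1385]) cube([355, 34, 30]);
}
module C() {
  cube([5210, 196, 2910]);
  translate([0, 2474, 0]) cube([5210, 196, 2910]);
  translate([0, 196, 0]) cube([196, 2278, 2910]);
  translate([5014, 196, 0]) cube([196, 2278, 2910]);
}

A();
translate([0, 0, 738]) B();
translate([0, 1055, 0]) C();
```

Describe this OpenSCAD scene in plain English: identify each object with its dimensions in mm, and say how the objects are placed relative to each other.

A is a table with a 1158×935 mm rectangular top, 28 mm thick, top surface at z = 738 mm, supported by four 60×60 mm square legs, each inset 27 mm from the nearest pair of top edges, running from the floor. Four apron rails, 60 mm thick and 80 mm tall, run between adjacent legs with their top edges flush with the underside of the top and their outer faces flush with the legs' outer faces.

B is a straight ladder. Two 35×34 mm vertical rails, 1505 mm tall, stand 425 mm apart (outside-to-outside) with their front faces coplanar on the −y side. 5 rungs, each 34 mm deep and 30 mm tall, span between the inner faces of the rails, front faces flush with the rails. The lowest rung's underside is at z = 161 mm and rungs are spaced 306 mm apart (underside to underside).

C is a box-shaped house frame (walls only): outside footprint 5210×2670 mm, wall height 2910 mm, wall thickness 196 mm. The two y-facing walls run the full x-width; the two x-facing walls fit between the inner faces of the y-facing walls.

The ladder is on top of the table. The house frame is on the floor beside the table on its +y side.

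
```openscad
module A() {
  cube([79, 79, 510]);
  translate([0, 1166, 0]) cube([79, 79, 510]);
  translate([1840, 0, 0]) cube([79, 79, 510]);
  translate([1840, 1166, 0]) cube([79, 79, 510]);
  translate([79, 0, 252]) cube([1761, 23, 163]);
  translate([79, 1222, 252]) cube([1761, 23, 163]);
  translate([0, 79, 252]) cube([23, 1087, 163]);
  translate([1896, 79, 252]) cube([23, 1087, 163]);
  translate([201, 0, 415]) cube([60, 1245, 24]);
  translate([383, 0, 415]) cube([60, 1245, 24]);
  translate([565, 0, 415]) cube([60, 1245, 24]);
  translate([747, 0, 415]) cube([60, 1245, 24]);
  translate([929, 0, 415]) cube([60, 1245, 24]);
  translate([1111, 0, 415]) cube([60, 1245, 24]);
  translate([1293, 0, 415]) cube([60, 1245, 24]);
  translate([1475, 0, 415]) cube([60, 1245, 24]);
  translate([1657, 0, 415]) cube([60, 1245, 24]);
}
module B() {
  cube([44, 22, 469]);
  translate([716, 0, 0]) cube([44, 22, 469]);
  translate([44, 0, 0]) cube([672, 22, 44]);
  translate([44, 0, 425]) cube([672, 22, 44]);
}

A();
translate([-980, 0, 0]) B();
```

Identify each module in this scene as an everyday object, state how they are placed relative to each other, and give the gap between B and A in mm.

A is a bed frame. B is a picture frame. The picture frame is on the floor beside the bed frame on its −x side. The gap between the picture frame and the bed frame is 220 mm.

The picture frame's nearest face is 220 mm from the bed frame's −x face.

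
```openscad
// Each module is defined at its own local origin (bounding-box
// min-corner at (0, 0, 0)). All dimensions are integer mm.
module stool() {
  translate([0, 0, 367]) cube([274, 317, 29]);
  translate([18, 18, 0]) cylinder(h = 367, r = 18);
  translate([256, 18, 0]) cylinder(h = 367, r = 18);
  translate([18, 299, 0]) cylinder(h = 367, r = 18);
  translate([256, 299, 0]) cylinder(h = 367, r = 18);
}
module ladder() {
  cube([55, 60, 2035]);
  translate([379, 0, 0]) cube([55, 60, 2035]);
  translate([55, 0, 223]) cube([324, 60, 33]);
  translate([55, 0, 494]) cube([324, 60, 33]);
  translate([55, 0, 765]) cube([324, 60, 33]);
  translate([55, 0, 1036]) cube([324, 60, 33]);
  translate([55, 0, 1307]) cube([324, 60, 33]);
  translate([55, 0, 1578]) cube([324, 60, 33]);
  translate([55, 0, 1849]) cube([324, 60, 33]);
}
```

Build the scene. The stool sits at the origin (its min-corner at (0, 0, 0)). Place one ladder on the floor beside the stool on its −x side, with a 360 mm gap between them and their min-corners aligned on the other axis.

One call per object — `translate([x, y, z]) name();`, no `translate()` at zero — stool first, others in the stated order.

stool();
translate([-794, 0, 0]) ladder();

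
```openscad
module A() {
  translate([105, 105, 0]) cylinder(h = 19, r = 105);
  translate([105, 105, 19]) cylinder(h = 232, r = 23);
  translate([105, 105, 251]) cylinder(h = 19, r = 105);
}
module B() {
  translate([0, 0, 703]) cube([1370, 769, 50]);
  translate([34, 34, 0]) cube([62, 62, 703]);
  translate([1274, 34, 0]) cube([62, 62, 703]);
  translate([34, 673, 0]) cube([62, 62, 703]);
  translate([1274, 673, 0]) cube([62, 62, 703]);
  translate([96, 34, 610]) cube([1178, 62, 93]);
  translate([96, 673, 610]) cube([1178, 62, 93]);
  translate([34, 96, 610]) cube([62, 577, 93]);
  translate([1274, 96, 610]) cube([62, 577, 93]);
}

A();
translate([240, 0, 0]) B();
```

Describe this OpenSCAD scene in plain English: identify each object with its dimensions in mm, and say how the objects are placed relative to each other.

A is a spool: two coaxial disc flanges of radius 105 mm and thickness 19 mm, joined by a core cylinder of radius 23 mm and height 232 mm. The lower flange rests on z = 0 and the three cylinders share a vertical axis.

B is a table with a 1370×769 mm rectangular top, 50 mm thick, top surface at z = 753 mm, supported by four 62×62 mm square legs, each inset 34 mm from the nearest pair of top edges, running from the floor. Four apron rails, 62 mm thick and 93 mm tall, run between adjacent legs with their top edges flush with the underside of the top and their outer faces flush with the legs' outer faces.

The table is on the floor beside the spool on its +x side.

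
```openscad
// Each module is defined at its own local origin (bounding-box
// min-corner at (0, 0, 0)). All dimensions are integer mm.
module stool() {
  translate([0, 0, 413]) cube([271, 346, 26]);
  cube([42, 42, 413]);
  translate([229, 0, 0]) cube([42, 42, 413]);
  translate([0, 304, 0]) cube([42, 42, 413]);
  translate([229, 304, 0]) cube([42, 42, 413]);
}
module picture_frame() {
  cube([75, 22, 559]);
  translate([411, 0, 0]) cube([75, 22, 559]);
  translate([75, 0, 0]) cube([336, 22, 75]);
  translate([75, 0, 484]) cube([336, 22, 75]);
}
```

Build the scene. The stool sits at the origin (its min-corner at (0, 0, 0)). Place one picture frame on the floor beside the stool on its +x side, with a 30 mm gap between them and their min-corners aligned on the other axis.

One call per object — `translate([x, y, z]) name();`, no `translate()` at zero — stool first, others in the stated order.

stool();
translate([301, 0, 0]) picture_frame();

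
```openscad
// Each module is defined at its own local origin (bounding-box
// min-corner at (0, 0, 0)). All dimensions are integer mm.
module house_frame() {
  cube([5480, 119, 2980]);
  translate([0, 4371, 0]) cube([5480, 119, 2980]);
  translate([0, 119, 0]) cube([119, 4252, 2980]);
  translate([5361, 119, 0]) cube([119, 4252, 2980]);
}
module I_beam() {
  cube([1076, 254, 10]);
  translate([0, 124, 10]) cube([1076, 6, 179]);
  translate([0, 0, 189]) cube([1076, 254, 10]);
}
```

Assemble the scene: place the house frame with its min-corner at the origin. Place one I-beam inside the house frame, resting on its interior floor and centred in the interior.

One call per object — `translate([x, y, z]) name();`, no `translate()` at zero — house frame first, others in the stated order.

house_frame();
translate([2202, 2118, 0]) I_beam();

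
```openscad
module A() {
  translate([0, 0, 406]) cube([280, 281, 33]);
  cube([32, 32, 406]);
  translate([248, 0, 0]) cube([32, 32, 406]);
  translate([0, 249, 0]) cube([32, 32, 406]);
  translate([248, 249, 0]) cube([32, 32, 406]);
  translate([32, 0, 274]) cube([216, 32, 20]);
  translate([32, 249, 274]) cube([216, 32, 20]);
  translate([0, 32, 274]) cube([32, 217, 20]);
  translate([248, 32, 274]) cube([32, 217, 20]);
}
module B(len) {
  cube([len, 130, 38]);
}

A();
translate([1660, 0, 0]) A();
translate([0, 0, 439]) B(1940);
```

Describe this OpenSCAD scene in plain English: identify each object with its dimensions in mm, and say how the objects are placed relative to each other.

A is a four-legged stool. The seat is a 280×281×33 mm slab whose top surface is at z = 439 mm; four square legs, each 32×32 mm in cross-section, run from the floor (z = 0) to the underside of the seat, each flush with a corner of the seat. Four stretchers, 32 mm wide and 20 mm tall, connect adjacent legs with their undersides at z = 274 mm, each running between the inner faces of the legs it joins and aligned with the legs' outer faces on the other axis.

B is a rectangular beam 1940 mm long (x), 130 mm deep (y), 38 mm thick (z).

The beam spans the tops of two stools placed 1380 mm apart, resting at z = 439 mm.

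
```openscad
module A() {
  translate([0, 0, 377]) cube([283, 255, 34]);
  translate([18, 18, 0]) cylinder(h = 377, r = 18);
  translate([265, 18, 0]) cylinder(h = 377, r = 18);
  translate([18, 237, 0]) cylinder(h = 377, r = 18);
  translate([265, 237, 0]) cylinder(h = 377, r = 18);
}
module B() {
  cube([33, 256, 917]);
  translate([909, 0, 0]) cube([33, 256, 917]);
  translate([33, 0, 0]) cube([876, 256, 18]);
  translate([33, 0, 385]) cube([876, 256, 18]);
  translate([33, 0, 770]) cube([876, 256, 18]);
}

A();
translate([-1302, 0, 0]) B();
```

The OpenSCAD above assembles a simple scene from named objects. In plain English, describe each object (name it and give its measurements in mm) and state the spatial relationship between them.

A is a four-legged stool. The seat is a 283×255×34 mm slab whose top surface is at z = 411 mm; four round legs, each 36 mm in diameter, run from the floor (z = 0) to the underside of the seat, each leg's axis is inset half a diameter from the nearest pair of seat edges (so the leg's bounding box is flush with the corner).

B is an open bookshelf. Two side panels, each 33 mm thick, 256 mm deep and 917 mm tall, stand 942 mm apart (outside-to-outside). Between them sit 3 shelves, each 18 mm thick and 256 mm deep, spanning the full gap between the sides. The bottom shelf rests on the floor (its underside at z = 0) and the clear gap between one shelf's top and the next shelf's underside is 367 mm.

The bookshelf is on the floor beside the stool on its −x side.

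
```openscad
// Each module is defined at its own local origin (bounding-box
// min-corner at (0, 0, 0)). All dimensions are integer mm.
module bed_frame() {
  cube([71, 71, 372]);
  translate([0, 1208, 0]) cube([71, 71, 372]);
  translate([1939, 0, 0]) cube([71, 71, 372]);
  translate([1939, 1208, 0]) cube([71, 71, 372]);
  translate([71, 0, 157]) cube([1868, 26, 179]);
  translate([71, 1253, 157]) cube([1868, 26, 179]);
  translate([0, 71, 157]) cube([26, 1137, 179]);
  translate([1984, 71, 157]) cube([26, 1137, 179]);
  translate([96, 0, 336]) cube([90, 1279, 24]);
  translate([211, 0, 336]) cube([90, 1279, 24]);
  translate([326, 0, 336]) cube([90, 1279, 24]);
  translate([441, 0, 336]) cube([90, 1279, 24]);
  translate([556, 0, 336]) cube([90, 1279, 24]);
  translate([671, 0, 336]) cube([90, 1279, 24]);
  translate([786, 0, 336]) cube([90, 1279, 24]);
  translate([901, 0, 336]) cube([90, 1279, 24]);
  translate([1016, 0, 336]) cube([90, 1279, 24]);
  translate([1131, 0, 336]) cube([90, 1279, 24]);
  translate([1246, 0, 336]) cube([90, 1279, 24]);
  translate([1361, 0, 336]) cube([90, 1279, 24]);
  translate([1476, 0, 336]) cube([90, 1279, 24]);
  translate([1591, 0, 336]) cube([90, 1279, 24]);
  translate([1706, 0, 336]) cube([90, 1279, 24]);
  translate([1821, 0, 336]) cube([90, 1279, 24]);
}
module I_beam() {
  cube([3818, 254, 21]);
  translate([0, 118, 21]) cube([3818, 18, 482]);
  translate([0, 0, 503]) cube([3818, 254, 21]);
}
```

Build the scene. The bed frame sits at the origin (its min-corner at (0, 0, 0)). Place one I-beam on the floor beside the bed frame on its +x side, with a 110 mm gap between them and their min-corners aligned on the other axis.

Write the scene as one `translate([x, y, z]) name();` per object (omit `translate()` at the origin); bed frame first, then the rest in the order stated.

bed_frame();
translate([2120, 0, 0]) I_beam();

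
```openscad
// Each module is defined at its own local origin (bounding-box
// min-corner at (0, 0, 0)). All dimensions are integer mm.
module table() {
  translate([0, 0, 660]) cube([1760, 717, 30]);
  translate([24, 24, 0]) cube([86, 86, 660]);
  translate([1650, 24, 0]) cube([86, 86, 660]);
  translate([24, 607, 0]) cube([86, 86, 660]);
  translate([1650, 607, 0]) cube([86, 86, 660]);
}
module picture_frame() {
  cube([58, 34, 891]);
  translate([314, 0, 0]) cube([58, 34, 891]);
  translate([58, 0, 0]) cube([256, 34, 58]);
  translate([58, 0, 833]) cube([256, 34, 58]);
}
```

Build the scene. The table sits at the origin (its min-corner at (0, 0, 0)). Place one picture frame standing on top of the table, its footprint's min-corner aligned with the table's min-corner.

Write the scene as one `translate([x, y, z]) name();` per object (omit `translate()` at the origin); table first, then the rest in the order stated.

table();
translate([0, 0, 690]) picture_frame();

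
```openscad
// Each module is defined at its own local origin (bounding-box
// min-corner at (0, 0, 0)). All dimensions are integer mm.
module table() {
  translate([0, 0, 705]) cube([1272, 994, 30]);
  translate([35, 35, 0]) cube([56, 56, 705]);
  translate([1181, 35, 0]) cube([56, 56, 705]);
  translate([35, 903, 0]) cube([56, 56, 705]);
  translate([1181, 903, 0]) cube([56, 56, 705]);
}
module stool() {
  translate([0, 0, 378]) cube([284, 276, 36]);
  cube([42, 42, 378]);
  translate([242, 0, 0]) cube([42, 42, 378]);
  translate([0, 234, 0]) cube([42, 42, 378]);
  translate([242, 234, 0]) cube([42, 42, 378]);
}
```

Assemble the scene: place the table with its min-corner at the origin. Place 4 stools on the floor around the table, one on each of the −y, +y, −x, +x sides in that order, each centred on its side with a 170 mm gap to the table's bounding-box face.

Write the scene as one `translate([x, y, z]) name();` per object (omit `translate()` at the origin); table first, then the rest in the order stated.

table();
translate([494, -446, 0]) stool();
translate([494, 1164, 0]) stool();
translate([-454, 359, 0]) stool();
translate([1442, 359, 0]) stool();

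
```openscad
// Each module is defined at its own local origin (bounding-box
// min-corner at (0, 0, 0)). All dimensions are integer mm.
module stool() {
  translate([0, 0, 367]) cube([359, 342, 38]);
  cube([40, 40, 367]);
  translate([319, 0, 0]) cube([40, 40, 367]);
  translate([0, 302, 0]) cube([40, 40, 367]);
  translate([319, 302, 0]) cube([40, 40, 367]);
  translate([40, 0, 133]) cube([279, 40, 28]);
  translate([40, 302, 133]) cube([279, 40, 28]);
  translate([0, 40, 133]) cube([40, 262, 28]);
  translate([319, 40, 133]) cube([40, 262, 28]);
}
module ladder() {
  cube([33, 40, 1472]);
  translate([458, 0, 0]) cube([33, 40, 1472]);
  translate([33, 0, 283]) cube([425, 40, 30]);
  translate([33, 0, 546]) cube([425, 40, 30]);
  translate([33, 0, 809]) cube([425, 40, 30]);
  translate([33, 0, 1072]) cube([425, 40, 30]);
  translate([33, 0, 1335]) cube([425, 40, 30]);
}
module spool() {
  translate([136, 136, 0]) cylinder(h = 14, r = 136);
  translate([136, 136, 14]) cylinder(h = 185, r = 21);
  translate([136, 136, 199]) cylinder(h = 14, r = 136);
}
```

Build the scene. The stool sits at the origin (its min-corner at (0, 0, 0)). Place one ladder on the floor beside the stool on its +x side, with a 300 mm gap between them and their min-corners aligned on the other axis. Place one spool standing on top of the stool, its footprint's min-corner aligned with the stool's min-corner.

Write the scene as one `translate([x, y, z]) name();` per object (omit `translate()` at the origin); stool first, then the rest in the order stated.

stool();
translate([659, 0, 0]) ladder();
translate([0, 0, 405]) spool();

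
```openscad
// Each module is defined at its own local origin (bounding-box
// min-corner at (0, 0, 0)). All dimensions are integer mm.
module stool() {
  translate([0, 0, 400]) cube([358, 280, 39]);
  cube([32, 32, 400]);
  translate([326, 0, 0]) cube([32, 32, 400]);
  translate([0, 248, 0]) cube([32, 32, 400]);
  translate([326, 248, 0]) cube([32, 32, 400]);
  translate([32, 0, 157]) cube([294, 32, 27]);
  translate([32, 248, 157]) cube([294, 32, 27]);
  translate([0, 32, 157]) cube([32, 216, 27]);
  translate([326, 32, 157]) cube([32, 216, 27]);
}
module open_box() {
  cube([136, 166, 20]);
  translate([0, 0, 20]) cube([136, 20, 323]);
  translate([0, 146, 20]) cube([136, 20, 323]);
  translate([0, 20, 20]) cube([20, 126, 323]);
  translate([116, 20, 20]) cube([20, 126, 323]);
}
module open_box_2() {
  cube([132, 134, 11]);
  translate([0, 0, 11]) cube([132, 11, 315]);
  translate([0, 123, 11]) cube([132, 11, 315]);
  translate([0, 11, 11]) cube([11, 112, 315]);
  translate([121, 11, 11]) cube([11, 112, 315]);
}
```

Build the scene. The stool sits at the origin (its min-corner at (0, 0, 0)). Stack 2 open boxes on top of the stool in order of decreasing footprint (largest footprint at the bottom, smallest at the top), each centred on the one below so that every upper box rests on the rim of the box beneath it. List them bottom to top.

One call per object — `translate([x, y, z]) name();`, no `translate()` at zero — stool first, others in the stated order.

stool();
translate([111, 57, 439]) open_box();
translate([113, 73, 782]) open_box_2();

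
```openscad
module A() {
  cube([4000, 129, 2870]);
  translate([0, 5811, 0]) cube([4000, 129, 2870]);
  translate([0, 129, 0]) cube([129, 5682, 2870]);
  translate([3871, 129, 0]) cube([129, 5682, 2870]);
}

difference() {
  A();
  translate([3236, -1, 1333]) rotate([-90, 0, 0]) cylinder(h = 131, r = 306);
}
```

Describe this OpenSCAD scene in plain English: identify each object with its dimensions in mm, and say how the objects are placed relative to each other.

A is a box-shaped house frame (walls only): outside footprint 4000×5940 mm, wall height 2870 mm, wall thickness 129 mm. The two y-facing walls run the full x-width; the two x-facing walls fit between the inner faces of the y-facing walls.

The house frame has a circular hole of radius 306 mm through its front wall, centred at (x = 3236, z = 1333).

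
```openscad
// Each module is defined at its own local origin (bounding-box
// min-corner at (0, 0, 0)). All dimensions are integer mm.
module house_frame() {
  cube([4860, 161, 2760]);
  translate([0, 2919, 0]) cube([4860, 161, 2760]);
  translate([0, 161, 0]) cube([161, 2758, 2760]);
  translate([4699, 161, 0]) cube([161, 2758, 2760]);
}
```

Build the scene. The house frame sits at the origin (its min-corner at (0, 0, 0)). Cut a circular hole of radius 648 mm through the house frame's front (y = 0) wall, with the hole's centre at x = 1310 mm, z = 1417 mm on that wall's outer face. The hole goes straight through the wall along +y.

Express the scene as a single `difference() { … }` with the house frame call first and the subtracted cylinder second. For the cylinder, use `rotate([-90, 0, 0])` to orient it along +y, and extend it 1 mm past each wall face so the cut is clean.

difference() {
  house_frame();
  translate([1310, -1, 1417]) rotate([-90, 0, 0]) cylinder(h = 163, r = 648);
}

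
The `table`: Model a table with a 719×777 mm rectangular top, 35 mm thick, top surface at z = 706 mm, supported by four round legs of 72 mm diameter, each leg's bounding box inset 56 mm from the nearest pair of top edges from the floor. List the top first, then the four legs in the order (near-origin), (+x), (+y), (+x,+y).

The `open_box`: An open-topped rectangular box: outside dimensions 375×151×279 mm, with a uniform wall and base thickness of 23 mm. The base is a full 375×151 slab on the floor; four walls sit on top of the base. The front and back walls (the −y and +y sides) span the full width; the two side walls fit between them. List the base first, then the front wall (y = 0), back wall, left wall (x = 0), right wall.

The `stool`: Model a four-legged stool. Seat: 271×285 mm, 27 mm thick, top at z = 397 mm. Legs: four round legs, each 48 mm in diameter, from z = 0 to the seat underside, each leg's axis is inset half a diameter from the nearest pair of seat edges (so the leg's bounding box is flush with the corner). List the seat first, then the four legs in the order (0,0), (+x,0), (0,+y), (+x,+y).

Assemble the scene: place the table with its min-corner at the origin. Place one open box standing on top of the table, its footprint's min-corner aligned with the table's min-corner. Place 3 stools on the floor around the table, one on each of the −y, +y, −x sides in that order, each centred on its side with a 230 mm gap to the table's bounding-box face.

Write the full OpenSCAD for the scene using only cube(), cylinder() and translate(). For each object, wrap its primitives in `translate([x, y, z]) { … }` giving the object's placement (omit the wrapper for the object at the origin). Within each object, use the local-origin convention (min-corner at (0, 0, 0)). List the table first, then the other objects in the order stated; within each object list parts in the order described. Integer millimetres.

translate([0, 0, 671]) cube([719, 777, 35]);
translate([92, 92, 0]) cylinder(h = 671, r = 36);
translate([627, 92, 0]) cylinder(h = 671, r = 36);
translate([92, 685, 0]) cylinder(h = 671, r = 36);
translate([627, 685, 0]) cylinder(h = 671, r = 36);
translate([0, 0, 706]) {
  cube([375, 151, 23]);
  translate([0, 0, 23]) cube([375, 23, 256]);
  translate([0, 128, 23]) cube([375, 23, 256]);
  translate([0, 23, 23]) cube([23, 105, 256]);
  translate([352, 23, 23]) cube([23, 105, 256]);
}
translate([224, -515, 0]) {
  translate([0, 0, 370]) cube([271, 285, 27]);
  translate([24, 24, 0]) cylinder(h = 370, r = 24);
  translate([247, 24, 0]) cylinder(h = 370, r = 24);
  translate([24, 261, 0]) cylinder(h = 370, r = 24);
  translate([247, 261, 0]) cylinder(h = 370, r = 24);
}
translate([224, 1007, 0]) {
  translate([0, 0, 370]) cube([271, 285, 27]);
  translate([24, 24, 0]) cylinder(h = 370, r = 24);
  translate([247, 24, 0]) cylinder(h = 370, r = 24);
  translate([24, 261, 0]) cylinder(h = 370, r = 24);
  translate([247, 261, 0]) cylinder(h = 370, r = 24);
}
translate([-501, 246, 0]) {
  translate([0, 0, 370]) cube([271, 285, 27]);
  translate([24, 24, 0]) cylinder(h = 370, r = 24);
  translate([247, 24, 0]) cylinder(h = 370, r = 24);
  translate([24, 261, 0]) cylinder(h = 370, r = 24);
  translate([247, 261, 0]) cylinder(h = 370, r = 24);
}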